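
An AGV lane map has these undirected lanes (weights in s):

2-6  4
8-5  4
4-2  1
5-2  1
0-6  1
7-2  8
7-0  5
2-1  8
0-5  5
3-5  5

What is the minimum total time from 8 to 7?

13 s

Running Dijkstra from 8:
8: 0
5: 4  (via 8)
2: 5  (via 5)
4: 6  (via 2)
0: 9  (via 5)
3: 9  (via 5)
6: 9  (via 2)
1: 13  (via 2)
7: 13  (via 2)
Shortest route: 8–5–2–7 = 13 s.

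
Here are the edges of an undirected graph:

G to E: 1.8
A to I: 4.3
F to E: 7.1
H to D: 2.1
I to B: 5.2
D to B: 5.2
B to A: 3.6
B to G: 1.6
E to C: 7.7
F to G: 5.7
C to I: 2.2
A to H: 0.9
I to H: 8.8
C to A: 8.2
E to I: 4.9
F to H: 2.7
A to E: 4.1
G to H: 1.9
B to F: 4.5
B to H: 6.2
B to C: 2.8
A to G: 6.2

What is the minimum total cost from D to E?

5.8

Settle nodes by increasing distance from D:
D: 0
H: 2.1  (via D)
A: 3  (via H)
G: 4  (via H)
F: 4.8  (via H)
B: 5.2  (via D)
E: 5.8  (via G)
Shortest route: D–H–G–E = 5.8.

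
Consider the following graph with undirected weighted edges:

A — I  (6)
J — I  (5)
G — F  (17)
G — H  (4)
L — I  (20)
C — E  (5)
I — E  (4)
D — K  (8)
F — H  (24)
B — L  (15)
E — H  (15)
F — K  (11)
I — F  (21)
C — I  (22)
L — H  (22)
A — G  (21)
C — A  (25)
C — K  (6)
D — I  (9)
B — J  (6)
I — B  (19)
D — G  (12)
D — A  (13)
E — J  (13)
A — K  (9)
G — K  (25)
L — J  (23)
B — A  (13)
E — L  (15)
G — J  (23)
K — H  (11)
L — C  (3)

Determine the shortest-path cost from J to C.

14

Shortest distances from J:
J: 0
I: 5  (via J)
B: 6  (via J)
E: 9  (via I)
A: 11  (via I)
C: 14  (via E)
Shortest route: J → I → E → C = 14.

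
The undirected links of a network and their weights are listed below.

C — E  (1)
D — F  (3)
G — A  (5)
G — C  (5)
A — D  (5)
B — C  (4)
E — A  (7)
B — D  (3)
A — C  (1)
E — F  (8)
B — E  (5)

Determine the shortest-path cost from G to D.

10

Enumerating some paths:
G–C–B–D: 5+4+3 = 12
G–C–A–D: 5+1+5 = 11
G–A–D: 5+5 = 10
Cheapest is G–A–D at 10.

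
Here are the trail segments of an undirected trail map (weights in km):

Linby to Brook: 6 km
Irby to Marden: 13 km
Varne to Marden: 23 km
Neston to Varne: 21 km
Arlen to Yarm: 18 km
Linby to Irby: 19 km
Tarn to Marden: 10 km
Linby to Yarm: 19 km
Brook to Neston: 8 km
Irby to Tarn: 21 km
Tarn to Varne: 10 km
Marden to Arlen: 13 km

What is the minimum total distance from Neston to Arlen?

Shortest distances from Neston:
Neston: 0
Brook: 8  (via Neston)
Linby: 14  (via Brook)
Varne: 21  (via Neston)
Tarn: 31  (via Varne)
Yarm: 33  (via Linby)
Irby: 33  (via Linby)
Marden: 41  (via Tarn)
Arlen: 51  (via Yarm)
Shortest route: Neston → Brook → Linby → Yarm → Arlen = 51 km.

51 km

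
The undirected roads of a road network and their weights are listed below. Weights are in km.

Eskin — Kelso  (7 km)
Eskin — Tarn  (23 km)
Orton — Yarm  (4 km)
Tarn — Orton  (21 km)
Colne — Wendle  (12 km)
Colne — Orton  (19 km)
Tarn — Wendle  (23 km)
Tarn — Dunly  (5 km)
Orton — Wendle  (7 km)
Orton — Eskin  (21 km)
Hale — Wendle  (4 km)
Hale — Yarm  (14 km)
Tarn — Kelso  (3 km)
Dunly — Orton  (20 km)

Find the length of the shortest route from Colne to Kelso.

38 km

Shortest distances from Colne:
Colne: 0
Wendle: 12  (via Colne)
Hale: 16  (via Wendle)
Orton: 19  (via Colne)
Yarm: 23  (via Orton)
Tarn: 35  (via Wendle)
Kelso: 38  (via Tarn)
Shortest route: Colne–Wendle–Tarn–Kelso = 38 km.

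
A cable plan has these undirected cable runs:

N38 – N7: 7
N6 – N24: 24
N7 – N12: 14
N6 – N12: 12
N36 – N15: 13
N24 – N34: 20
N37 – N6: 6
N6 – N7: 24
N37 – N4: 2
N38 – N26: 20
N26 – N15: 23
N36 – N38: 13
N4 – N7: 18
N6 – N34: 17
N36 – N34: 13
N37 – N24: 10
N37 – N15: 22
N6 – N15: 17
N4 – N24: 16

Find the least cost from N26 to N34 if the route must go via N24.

Shortest N26→N24: N26–N15–N37–N24 = 55
Best N24 to N34: N24–N34 costing 20
Total via N24: 55 + 20 = 75.

75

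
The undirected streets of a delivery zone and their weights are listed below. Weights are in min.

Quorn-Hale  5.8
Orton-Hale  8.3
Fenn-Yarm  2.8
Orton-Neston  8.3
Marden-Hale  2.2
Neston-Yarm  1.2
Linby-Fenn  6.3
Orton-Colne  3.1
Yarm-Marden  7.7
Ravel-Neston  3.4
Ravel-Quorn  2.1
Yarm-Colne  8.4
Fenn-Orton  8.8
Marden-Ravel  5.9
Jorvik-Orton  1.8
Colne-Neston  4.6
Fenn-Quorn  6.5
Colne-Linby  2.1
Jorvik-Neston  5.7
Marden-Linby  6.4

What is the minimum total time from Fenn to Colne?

Candidate routes:
Fenn–Yarm–Neston–Colne: 2.8+1.2+4.6 = 8.6
Fenn–Linby–Colne: 6.3+2.1 = 8.4
Fenn–Yarm–Colne: 2.8+8.4 = 11.2
Fenn–Orton–Colne: 8.8+3.1 = 11.9
Cheapest is Fenn–Linby–Colne at 8.4 min.

8.4 min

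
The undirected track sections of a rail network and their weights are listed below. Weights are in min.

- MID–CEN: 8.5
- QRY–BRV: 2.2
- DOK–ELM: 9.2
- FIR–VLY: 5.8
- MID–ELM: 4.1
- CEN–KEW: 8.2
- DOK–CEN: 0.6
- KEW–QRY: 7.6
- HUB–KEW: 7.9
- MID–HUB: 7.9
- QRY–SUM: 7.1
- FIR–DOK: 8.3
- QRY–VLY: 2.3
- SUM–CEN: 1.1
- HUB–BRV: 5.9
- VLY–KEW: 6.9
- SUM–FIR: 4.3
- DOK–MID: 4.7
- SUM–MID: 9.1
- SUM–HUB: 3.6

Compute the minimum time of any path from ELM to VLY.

Enumerating some paths:
ELM - DOK - CEN - SUM - QRY - VLY: 9.2+0.6+1.1+7.1+2.3 = 20.3
ELM - MID - DOK - CEN - SUM - FIR - VLY: 4.1+4.7+0.6+1.1+4.3+5.8 = 20.6
ELM - MID - DOK - CEN - SUM - QRY - VLY: 4.1+4.7+0.6+1.1+7.1+2.3 = 19.9
ELM - DOK - CEN - SUM - FIR - VLY: 9.2+0.6+1.1+4.3+5.8 = 21
The minimum is 19.9 min via ELM - MID - DOK - CEN - SUM - QRY - VLY.

19.9 min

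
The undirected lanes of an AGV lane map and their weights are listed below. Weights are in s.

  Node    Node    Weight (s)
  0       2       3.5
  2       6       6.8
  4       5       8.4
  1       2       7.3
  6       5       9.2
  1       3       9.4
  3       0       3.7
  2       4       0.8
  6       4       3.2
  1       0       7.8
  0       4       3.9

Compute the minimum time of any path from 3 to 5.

Candidate routes:
3 - 0 - 2 - 4 - 5: 3.7+3.5+0.8+8.4 = 16.4
3 - 0 - 4 - 6 - 5: 3.7+3.9+3.2+9.2 = 20
3 - 0 - 4 - 5: 3.7+3.9+8.4 = 16
Cheapest is 3 - 0 - 4 - 5 at 16 s.

16 s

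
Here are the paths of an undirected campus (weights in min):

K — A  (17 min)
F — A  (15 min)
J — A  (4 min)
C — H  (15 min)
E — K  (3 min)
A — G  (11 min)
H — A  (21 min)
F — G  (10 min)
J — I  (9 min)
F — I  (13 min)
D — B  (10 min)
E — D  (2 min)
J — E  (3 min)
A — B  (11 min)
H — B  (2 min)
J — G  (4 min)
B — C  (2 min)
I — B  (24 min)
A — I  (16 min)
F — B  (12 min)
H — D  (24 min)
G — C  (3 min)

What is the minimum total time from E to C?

10 min

Candidate routes:
E–D–B–C: 2+10+2 = 14
E–J–G–C: 3+4+3 = 10
E–J–A–B–C: 3+4+11+2 = 20
Cheapest is E–J–G–C at 10 min.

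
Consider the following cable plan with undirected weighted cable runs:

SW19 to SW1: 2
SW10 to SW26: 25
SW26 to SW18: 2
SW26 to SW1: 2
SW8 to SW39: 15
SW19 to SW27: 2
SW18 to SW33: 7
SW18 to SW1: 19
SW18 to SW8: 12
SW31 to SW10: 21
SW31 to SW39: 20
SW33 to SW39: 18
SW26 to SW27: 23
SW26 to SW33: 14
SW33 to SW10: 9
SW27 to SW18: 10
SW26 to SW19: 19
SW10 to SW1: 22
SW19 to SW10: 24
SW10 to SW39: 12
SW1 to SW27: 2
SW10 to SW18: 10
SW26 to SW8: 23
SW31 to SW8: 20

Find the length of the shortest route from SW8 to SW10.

Running Dijkstra from SW8:
SW8: 0
SW18: 12  (via SW8)
SW26: 14  (via SW18)
SW39: 15  (via SW8)
SW1: 16  (via SW26)
SW19: 18  (via SW1)
SW27: 18  (via SW1)
SW33: 19  (via SW18)
SW31: 20  (via SW8)
SW10: 22  (via SW18)
Shortest route: SW8–SW18–SW10 = 22.

22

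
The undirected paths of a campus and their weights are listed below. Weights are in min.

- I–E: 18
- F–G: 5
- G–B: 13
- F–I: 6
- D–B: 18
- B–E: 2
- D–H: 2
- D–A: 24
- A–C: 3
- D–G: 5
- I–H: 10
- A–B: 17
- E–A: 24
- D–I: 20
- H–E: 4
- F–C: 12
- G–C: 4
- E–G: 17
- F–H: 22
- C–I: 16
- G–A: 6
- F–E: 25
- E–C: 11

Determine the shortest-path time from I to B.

Running Dijkstra from I:
I: 0
F: 6  (via I)
H: 10  (via I)
G: 11  (via F)
D: 12  (via H)
E: 14  (via H)
C: 15  (via G)
B: 16  (via E)
Shortest route: I → H → E → B = 16 min.

16 min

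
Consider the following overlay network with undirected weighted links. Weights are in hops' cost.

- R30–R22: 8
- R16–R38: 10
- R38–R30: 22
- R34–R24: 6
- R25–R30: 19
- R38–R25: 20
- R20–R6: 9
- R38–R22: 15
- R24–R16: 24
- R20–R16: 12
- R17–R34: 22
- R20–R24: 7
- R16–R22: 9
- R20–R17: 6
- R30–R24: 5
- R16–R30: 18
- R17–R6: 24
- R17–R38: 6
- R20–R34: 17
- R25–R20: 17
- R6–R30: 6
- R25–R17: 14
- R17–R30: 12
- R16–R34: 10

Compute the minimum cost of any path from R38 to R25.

20 hops' cost

Enumerating some paths:
R38–R17–R30–R25: 6+12+19 = 37
R38–R17–R20–R25: 6+6+17 = 29
R38–R16–R20–R25: 10+12+17 = 39
R38–R25: 20 = 20
The minimum is 20 hops' cost via R38–R25.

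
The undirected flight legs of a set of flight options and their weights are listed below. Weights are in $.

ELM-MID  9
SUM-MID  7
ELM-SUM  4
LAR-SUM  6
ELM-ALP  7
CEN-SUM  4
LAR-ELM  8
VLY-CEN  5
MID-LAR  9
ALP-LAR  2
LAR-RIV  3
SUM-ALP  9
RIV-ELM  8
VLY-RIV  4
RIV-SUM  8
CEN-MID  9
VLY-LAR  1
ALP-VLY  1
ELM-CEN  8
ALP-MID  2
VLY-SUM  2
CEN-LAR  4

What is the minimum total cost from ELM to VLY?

$6

Compare a few routes:
ELM - LAR - VLY: 8+1 = 9
ELM - ALP - VLY: 7+1 = 8
ELM - SUM - VLY: 4+2 = 6
ELM - ALP - LAR - VLY: 7+2+1 = 10
The minimum is $6 via ELM - SUM - VLY.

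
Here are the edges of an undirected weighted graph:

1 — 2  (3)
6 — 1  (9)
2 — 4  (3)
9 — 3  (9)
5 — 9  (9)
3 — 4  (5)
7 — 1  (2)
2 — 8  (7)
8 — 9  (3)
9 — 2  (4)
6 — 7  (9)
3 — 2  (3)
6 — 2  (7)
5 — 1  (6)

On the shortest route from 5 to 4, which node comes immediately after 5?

1

Compare a few routes:
5 → 1 → 2 → 3 → 4: 6+3+3+5 = 17
5 → 1 → 2 → 4: 6+3+3 = 12
5 → 9 → 2 → 4: 9+4+3 = 16
5 → 9 → 2 → 3 → 4: 9+4+3+5 = 21
Cheapest is 5 → 1 → 2 → 4 at 12.
So from 5 the first move is to 1.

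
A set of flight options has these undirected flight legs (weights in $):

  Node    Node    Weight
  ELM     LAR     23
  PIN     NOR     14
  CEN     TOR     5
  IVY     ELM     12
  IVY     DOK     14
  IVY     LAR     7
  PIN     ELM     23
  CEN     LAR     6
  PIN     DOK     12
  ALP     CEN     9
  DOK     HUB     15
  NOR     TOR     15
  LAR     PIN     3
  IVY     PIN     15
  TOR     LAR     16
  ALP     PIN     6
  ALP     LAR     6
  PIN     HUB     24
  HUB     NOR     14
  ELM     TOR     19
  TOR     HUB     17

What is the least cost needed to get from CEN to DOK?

Settle nodes by increasing distance from CEN:
CEN: 0
TOR: 5  (via CEN)
LAR: 6  (via CEN)
ALP: 9  (via CEN)
PIN: 9  (via LAR)
IVY: 13  (via LAR)
NOR: 20  (via TOR)
DOK: 21  (via PIN)
Shortest route: CEN–LAR–PIN–DOK = $21.

$21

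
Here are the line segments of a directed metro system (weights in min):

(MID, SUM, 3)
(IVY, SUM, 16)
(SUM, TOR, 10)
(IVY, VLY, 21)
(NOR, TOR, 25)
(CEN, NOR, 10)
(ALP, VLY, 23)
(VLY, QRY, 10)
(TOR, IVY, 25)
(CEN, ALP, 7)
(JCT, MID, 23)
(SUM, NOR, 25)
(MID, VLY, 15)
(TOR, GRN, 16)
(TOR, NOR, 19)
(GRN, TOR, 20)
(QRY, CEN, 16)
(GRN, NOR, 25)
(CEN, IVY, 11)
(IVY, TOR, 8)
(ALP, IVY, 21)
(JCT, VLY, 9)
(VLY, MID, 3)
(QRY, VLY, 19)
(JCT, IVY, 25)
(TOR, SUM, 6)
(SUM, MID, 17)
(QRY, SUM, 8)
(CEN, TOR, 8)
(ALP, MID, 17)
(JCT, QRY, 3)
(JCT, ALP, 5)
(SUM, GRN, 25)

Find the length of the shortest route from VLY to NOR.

31 min

Running Dijkstra from VLY:
VLY: 0
MID: 3  (via VLY)
SUM: 6  (via MID)
QRY: 10  (via VLY)
TOR: 16  (via SUM)
CEN: 26  (via QRY)
GRN: 31  (via SUM)
NOR: 31  (via SUM)
Shortest route: VLY–MID–SUM–NOR = 31 min.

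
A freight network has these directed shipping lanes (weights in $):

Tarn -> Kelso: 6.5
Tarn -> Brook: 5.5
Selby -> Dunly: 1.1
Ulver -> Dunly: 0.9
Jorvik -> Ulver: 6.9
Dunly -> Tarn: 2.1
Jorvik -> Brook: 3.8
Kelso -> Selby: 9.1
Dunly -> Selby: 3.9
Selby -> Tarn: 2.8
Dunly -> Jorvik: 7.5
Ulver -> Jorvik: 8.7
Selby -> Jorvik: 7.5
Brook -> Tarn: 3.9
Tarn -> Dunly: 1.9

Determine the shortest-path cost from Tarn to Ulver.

Shortest distances from Tarn:
Tarn: 0
Dunly: 1.9  (via Tarn)
Brook: 5.5  (via Tarn)
Selby: 5.8  (via Dunly)
Kelso: 6.5  (via Tarn)
Jorvik: 9.4  (via Dunly)
Ulver: 16.3  (via Jorvik)
Shortest route: Tarn → Dunly → Jorvik → Ulver = $16.3.

$16.3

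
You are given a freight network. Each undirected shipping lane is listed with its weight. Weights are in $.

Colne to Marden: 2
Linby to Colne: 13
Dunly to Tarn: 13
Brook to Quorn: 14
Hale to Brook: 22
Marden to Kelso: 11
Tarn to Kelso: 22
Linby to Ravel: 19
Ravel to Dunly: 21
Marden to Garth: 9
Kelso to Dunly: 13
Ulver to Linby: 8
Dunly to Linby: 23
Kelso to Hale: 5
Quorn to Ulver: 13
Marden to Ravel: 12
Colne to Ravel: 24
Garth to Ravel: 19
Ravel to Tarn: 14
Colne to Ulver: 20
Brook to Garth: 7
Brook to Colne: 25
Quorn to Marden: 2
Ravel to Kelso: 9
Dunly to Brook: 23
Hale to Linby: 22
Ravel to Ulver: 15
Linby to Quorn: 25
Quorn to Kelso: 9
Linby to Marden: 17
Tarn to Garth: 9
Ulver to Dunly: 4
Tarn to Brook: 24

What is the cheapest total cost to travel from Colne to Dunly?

$21

Settle nodes by increasing distance from Colne:
Colne: 0
Marden: 2  (via Colne)
Quorn: 4  (via Marden)
Garth: 11  (via Marden)
Linby: 13  (via Colne)
Kelso: 13  (via Marden)
Ravel: 14  (via Marden)
Ulver: 17  (via Quorn)
Hale: 18  (via Kelso)
Brook: 18  (via Quorn)
Tarn: 20  (via Garth)
Dunly: 21  (via Ulver)
Shortest route: Colne → Marden → Quorn → Ulver → Dunly = $21.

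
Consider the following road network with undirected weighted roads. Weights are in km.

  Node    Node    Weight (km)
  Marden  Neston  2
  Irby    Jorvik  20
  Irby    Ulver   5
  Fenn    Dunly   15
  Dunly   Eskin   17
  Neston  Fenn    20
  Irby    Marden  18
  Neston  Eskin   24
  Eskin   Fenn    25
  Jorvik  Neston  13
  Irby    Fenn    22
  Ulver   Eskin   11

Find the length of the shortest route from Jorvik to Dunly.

Shortest distances from Jorvik:
Jorvik: 0
Neston: 13  (via Jorvik)
Marden: 15  (via Neston)
Irby: 20  (via Jorvik)
Ulver: 25  (via Irby)
Fenn: 33  (via Neston)
Eskin: 36  (via Ulver)
Dunly: 48  (via Fenn)
Shortest route: Jorvik–Neston–Fenn–Dunly = 48 km.

48 km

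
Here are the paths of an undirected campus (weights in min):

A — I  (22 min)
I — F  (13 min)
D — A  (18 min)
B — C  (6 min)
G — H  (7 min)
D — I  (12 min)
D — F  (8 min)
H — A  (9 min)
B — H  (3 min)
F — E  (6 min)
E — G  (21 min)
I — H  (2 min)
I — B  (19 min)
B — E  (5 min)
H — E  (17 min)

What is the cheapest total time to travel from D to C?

23 min

Settle nodes by increasing distance from D:
D: 0
F: 8  (via D)
I: 12  (via D)
E: 14  (via F)
H: 14  (via I)
B: 17  (via H)
A: 18  (via D)
G: 21  (via H)
C: 23  (via B)
Shortest route: D–I–H–B–C = 23 min.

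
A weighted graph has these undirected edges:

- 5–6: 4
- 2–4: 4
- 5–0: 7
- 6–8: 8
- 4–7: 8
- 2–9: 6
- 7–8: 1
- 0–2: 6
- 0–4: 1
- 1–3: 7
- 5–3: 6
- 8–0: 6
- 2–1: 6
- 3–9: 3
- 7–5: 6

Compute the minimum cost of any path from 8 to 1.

Candidate routes:
8 → 0 → 4 → 2 → 1: 6+1+4+6 = 17
8 → 7 → 5 → 3 → 1: 1+6+6+7 = 20
8 → 7 → 4 → 2 → 1: 1+8+4+6 = 19
8 → 0 → 2 → 1: 6+6+6 = 18
Cheapest is 8 → 0 → 4 → 2 → 1 at 17.

17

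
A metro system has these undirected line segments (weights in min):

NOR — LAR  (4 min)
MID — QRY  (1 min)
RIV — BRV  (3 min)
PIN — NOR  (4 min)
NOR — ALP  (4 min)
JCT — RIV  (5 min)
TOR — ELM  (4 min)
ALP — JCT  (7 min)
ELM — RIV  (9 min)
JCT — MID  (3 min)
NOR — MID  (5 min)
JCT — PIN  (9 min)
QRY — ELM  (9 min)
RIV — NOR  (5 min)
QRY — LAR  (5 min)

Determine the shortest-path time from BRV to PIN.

12 min

Compare a few routes:
BRV → RIV → JCT → PIN: 3+5+9 = 17
BRV → RIV → NOR → PIN: 3+5+4 = 12
Cheapest is BRV → RIV → NOR → PIN at 12 min.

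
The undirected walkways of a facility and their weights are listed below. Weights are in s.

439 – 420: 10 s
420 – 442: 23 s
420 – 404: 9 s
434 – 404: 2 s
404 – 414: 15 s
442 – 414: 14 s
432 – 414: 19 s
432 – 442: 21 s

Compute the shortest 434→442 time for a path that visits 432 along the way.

57 s

Best 434 to 432: 434–404–414–432 costing 36
Shortest 432→442: 432–442 = 21
Total via 432: 36 + 21 = 57 s.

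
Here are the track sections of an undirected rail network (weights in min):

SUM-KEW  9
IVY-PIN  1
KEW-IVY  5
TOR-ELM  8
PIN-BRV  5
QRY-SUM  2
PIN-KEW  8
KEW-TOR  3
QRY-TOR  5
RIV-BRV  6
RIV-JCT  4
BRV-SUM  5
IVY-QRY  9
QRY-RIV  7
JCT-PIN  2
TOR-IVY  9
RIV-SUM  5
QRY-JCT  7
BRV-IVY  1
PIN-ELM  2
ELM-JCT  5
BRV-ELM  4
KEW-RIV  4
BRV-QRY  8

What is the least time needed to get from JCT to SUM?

Compare a few routes:
JCT–PIN–BRV–SUM: 2+5+5 = 12
JCT–PIN–IVY–BRV–SUM: 2+1+1+5 = 9
JCT–PIN–ELM–BRV–SUM: 2+2+4+5 = 13
The minimum is 9 min via JCT–PIN–IVY–BRV–SUM.

9 min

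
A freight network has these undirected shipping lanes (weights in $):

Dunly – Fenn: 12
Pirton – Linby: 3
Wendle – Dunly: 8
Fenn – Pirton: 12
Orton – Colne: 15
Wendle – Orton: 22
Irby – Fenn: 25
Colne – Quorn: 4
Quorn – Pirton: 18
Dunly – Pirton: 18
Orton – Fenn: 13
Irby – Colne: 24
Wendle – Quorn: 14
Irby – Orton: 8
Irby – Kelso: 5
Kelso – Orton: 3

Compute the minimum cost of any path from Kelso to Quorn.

Running Dijkstra from Kelso:
Kelso: 0
Orton: 3  (via Kelso)
Irby: 5  (via Kelso)
Fenn: 16  (via Orton)
Colne: 18  (via Orton)
Quorn: 22  (via Colne)
Shortest route: Kelso → Orton → Colne → Quorn = $22.

$22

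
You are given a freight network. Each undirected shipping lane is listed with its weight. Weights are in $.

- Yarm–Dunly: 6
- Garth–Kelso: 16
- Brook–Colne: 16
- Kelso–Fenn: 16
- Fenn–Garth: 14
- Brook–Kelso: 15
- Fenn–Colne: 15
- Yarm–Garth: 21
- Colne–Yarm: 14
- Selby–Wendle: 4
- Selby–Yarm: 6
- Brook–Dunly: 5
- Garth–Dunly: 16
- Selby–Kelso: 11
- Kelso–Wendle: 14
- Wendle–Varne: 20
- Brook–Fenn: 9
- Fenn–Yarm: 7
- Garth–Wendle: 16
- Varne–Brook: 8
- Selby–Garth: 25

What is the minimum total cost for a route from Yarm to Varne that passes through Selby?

Shortest Yarm→Selby: Yarm → Selby = 6
Best Selby to Varne: Selby → Wendle → Varne costing 24
Total via Selby: 6 + 24 = $30.

$30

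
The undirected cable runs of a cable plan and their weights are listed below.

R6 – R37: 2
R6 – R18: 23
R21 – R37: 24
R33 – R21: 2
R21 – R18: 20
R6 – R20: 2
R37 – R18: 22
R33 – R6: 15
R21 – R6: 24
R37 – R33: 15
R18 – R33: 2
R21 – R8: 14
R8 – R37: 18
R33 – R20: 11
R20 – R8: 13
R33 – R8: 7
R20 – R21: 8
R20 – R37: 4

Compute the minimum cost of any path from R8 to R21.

Candidate routes:
R8–R21: 14 = 14
R8–R33–R21: 7+2 = 9
Cheapest is R8–R33–R21 at 9.

9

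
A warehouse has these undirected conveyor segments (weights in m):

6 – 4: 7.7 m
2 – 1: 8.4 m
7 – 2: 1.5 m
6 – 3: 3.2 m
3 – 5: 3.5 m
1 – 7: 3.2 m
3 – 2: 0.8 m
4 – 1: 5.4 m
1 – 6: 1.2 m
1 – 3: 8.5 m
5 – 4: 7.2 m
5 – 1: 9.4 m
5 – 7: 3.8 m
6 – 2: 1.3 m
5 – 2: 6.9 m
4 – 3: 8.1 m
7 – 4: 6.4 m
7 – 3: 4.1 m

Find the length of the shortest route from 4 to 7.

6.4 m

Enumerating some paths:
4 → 1 → 7: 5.4+3.2 = 8.6
4 → 7: 6.4 = 6.4
4 → 1 → 6 → 2 → 7: 5.4+1.2+1.3+1.5 = 9.4
Cheapest is 4 → 7 at 6.4 m.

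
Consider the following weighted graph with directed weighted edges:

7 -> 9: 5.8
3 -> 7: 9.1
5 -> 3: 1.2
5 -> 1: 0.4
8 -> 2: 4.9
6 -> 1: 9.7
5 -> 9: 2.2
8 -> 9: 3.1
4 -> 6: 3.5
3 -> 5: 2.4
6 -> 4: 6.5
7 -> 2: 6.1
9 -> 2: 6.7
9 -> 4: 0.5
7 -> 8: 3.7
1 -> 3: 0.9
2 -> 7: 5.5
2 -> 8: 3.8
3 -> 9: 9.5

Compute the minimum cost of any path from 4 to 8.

26.9

Settle nodes by increasing distance from 4:
4: 0
6: 3.5  (via 4)
1: 13.2  (via 6)
3: 14.1  (via 1)
5: 16.5  (via 3)
9: 18.7  (via 5)
7: 23.2  (via 3)
2: 25.4  (via 9)
8: 26.9  (via 7)
Shortest route: 4 → 6 → 1 → 3 → 7 → 8 = 26.9.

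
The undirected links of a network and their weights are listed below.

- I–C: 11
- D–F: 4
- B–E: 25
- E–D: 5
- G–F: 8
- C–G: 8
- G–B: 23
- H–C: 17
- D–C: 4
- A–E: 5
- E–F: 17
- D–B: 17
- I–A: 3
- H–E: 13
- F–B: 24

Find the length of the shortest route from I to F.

Enumerating some paths:
I → C → D → F: 11+4+4 = 19
I → A → E → D → F: 3+5+5+4 = 17
The minimum is 17 via I → A → E → D → F.

17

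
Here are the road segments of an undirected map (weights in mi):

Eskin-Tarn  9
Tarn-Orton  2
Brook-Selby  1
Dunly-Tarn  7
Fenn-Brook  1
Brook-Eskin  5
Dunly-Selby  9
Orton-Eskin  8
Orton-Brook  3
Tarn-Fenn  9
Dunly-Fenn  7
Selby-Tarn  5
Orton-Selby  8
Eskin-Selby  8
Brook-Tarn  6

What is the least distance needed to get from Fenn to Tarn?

6 mi

Compare a few routes:
Fenn–Brook–Selby–Tarn: 1+1+5 = 7
Fenn–Brook–Orton–Tarn: 1+3+2 = 6
Cheapest is Fenn–Brook–Orton–Tarn at 6 mi.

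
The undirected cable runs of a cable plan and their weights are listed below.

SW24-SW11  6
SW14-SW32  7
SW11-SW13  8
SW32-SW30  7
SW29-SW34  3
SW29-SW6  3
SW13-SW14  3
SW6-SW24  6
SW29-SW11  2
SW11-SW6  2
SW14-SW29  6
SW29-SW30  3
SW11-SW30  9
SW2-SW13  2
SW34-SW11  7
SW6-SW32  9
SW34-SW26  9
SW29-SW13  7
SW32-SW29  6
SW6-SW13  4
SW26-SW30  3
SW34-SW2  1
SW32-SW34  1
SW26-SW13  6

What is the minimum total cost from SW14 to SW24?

13

Enumerating some paths:
SW14–SW13–SW6–SW24: 3+4+6 = 13
SW14–SW29–SW11–SW24: 6+2+6 = 14
Cheapest is SW14–SW13–SW6–SW24 at 13.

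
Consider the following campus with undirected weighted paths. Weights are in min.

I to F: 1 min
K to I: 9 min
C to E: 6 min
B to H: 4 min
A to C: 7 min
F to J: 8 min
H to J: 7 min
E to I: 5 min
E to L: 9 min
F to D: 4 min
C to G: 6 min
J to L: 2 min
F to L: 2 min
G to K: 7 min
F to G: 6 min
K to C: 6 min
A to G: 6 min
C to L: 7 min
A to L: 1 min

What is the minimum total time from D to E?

Compare a few routes:
D - F - L - C - E: 4+2+7+6 = 19
D - F - I - E: 4+1+5 = 10
D - F - L - E: 4+2+9 = 15
D - F - L - A - C - E: 4+2+1+7+6 = 20
The minimum is 10 min via D - F - I - E.

10 min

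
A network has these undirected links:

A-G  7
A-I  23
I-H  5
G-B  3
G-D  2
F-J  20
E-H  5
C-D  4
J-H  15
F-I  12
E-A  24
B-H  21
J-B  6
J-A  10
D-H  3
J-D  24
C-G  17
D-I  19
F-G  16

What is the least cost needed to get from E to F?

22

Running Dijkstra from E:
E: 0
H: 5  (via E)
D: 8  (via H)
G: 10  (via D)
I: 10  (via H)
C: 12  (via D)
B: 13  (via G)
A: 17  (via G)
J: 19  (via B)
F: 22  (via I)
Shortest route: E–H–I–F = 22.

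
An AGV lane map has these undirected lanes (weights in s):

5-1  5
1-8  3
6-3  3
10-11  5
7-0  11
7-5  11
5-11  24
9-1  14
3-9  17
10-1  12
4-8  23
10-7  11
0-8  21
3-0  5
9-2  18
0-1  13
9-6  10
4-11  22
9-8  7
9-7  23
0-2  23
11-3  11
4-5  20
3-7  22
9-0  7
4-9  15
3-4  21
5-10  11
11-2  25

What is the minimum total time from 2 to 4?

Shortest distances from 2:
2: 0
9: 18  (via 2)
0: 23  (via 2)
8: 25  (via 9)
11: 25  (via 2)
1: 28  (via 8)
3: 28  (via 0)
6: 28  (via 9)
10: 30  (via 11)
4: 33  (via 9)
Shortest route: 2–9–4 = 33 s.

33 s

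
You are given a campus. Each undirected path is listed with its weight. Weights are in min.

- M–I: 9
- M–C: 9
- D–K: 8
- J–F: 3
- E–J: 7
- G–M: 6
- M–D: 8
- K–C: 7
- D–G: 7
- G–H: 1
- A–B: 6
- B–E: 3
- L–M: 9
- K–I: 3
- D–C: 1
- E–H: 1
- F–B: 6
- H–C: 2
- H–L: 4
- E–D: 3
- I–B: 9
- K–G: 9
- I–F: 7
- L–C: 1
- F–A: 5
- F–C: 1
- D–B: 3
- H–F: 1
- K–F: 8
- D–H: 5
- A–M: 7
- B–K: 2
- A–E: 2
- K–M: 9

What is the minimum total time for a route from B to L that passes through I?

14 min

Shortest B→I: B–K–I = 5
Shortest I→L: I–F–C–L = 9
Total via I: 5 + 9 = 14 min.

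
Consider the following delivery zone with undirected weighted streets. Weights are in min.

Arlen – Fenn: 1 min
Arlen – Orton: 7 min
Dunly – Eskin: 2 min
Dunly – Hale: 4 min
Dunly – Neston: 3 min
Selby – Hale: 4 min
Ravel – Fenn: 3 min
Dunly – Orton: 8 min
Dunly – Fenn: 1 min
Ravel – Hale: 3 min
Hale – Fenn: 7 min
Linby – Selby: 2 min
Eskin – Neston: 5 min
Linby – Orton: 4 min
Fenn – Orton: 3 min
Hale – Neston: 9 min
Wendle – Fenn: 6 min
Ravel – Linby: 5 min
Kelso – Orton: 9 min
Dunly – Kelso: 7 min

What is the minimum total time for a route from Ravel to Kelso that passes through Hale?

Shortest Ravel→Hale: Ravel → Hale = 3
Shortest Hale→Kelso: Hale → Dunly → Kelso = 11
Total via Hale: 3 + 11 = 14 min.

14 min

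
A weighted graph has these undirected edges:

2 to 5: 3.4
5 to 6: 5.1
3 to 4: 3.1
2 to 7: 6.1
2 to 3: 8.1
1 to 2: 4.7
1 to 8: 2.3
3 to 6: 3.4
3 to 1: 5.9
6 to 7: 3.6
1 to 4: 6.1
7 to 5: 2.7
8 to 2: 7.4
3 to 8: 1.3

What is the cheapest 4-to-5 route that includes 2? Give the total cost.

Shortest 4→2: 4 → 1 → 2 = 10.8
Shortest 2→5: 2 → 5 = 3.4
Total via 2: 10.8 + 3.4 = 14.2.

14.2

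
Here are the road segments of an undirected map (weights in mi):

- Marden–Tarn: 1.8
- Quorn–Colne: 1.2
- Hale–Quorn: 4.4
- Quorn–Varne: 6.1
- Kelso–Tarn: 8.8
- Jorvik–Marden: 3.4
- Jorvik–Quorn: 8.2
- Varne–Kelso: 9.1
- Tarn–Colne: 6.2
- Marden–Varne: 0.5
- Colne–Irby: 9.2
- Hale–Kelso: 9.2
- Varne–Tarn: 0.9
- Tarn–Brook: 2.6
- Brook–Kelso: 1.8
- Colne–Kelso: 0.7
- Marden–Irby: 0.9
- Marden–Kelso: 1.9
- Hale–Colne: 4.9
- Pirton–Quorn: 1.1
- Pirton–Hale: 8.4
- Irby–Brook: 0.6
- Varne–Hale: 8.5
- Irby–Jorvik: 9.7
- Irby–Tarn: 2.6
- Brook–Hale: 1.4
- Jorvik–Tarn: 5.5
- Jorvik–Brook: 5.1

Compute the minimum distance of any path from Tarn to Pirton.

6.3 mi

Candidate routes:
Tarn–Marden–Kelso–Colne–Quorn–Pirton: 1.8+1.9+0.7+1.2+1.1 = 6.7
Tarn–Varne–Marden–Kelso–Colne–Quorn–Pirton: 0.9+0.5+1.9+0.7+1.2+1.1 = 6.3
Tarn–Brook–Kelso–Colne–Quorn–Pirton: 2.6+1.8+0.7+1.2+1.1 = 7.4
The minimum is 6.3 mi via Tarn–Varne–Marden–Kelso–Colne–Quorn–Pirton.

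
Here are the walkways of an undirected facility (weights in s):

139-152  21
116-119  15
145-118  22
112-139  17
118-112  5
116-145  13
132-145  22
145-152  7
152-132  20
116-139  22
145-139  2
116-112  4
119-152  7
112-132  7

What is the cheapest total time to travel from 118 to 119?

Candidate routes:
118 - 112 - 116 - 145 - 152 - 119: 5+4+13+7+7 = 36
118 - 112 - 116 - 119: 5+4+15 = 24
118 - 145 - 152 - 119: 22+7+7 = 36
118 - 112 - 139 - 145 - 152 - 119: 5+17+2+7+7 = 38
The minimum is 24 s via 118 - 112 - 116 - 119.

24 s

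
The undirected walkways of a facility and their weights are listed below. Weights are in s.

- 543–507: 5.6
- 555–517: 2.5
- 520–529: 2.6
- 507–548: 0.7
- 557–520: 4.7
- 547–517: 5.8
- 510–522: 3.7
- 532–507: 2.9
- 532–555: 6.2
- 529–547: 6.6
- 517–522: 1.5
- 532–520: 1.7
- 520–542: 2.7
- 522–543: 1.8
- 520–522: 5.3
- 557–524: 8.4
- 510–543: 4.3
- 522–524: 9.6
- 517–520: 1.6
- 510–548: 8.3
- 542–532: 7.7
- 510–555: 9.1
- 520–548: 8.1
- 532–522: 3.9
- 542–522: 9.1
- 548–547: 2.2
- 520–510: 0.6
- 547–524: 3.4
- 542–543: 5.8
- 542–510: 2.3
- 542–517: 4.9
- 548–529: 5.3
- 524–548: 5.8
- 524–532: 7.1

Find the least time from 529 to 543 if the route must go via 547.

Best 529 to 547: 529–547 costing 6.6
Best 547 to 543: 547–548–507–543 costing 8.5
Total via 547: 6.6 + 8.5 = 15.1 s.

15.1 s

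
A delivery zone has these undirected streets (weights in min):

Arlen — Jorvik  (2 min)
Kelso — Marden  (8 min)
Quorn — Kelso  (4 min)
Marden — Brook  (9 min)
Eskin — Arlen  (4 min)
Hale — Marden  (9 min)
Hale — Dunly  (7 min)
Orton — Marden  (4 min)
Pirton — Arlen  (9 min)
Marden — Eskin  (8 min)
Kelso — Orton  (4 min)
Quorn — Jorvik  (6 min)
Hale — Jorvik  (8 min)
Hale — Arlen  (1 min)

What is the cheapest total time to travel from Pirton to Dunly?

Candidate routes:
Pirton - Arlen - Jorvik - Hale - Dunly: 9+2+8+7 = 26
Pirton - Arlen - Hale - Dunly: 9+1+7 = 17
Cheapest is Pirton - Arlen - Hale - Dunly at 17 min.

17 min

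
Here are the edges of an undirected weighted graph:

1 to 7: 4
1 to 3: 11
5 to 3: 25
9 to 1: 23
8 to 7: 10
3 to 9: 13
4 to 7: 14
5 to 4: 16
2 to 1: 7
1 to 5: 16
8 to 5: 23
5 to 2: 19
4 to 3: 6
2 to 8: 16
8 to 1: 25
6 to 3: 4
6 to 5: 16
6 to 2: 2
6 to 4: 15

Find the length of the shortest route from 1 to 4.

17

Shortest distances from 1:
1: 0
7: 4  (via 1)
2: 7  (via 1)
6: 9  (via 2)
3: 11  (via 1)
8: 14  (via 7)
5: 16  (via 1)
4: 17  (via 3)
Shortest route: 1 → 3 → 4 = 17.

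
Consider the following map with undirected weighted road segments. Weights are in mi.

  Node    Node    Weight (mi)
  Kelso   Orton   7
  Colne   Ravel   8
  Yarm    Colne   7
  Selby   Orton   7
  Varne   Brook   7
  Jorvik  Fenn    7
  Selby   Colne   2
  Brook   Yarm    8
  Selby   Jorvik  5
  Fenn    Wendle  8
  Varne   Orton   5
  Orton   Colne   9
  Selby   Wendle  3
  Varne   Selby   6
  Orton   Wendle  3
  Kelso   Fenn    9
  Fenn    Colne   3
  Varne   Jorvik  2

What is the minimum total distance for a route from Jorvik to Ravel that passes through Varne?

Best Jorvik to Varne: Jorvik → Varne costing 2
Best Varne to Ravel: Varne → Selby → Colne → Ravel costing 16
Total via Varne: 2 + 16 = 18 mi.

18 mi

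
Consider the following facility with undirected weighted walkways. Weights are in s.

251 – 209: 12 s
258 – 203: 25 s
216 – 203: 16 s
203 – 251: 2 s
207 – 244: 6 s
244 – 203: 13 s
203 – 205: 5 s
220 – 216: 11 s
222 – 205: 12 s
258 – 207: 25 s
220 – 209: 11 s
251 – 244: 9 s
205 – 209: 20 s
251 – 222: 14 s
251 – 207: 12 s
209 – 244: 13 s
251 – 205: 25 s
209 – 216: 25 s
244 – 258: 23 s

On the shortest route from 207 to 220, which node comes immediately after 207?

Enumerating some paths:
207 → 251 → 209 → 220: 12+12+11 = 35
207 → 251 → 203 → 216 → 220: 12+2+16+11 = 41
207 → 244 → 251 → 209 → 220: 6+9+12+11 = 38
207 → 244 → 209 → 220: 6+13+11 = 30
Cheapest is 207 → 244 → 209 → 220 at 30 s.
So from 207 the first move is to 244.

244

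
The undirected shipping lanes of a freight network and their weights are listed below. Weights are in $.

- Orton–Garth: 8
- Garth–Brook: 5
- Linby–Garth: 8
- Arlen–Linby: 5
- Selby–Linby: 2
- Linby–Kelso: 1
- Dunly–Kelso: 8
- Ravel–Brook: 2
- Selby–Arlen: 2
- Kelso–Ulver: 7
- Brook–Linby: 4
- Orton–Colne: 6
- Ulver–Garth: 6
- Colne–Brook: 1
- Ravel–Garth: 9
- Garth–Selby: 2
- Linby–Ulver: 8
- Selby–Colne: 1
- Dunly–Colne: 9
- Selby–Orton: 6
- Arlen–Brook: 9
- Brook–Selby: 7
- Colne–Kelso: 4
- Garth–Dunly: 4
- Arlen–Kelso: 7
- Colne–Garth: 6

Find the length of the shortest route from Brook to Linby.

Enumerating some paths:
Brook–Linby: 4 = 4
Brook–Colne–Selby–Arlen–Linby: 1+1+2+5 = 9
Brook–Colne–Kelso–Linby: 1+4+1 = 6
The minimum is $4 via Brook–Linby.

$4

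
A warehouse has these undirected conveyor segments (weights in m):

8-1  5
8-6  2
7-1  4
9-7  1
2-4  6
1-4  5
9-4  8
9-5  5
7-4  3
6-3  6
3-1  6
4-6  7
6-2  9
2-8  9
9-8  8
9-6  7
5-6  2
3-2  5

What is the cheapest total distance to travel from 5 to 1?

9 m

Candidate routes:
5 → 6 → 8 → 1: 2+2+5 = 9
5 → 9 → 7 → 1: 5+1+4 = 10
Cheapest is 5 → 6 → 8 → 1 at 9 m.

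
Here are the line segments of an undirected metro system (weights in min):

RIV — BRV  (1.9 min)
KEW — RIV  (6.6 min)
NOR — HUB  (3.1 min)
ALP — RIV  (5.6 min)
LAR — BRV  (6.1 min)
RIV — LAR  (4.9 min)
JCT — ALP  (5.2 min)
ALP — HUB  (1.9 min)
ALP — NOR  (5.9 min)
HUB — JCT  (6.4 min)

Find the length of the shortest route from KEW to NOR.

17.2 min

Enumerating some paths:
KEW → RIV → ALP → HUB → NOR: 6.6+5.6+1.9+3.1 = 17.2
KEW → RIV → ALP → NOR: 6.6+5.6+5.9 = 18.1
Cheapest is KEW → RIV → ALP → HUB → NOR at 17.2 min.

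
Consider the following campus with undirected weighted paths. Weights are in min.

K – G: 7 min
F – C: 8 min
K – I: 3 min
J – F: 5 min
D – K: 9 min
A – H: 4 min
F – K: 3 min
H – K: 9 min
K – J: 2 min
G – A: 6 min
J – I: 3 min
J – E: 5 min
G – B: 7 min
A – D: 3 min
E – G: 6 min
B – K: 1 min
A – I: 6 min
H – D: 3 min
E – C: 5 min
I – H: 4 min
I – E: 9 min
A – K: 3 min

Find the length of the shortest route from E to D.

13 min

Settle nodes by increasing distance from E:
E: 0
C: 5  (via E)
J: 5  (via E)
G: 6  (via E)
K: 7  (via J)
B: 8  (via K)
I: 8  (via J)
A: 10  (via K)
F: 10  (via J)
H: 12  (via I)
D: 13  (via A)
Shortest route: E → J → K → A → D = 13 min.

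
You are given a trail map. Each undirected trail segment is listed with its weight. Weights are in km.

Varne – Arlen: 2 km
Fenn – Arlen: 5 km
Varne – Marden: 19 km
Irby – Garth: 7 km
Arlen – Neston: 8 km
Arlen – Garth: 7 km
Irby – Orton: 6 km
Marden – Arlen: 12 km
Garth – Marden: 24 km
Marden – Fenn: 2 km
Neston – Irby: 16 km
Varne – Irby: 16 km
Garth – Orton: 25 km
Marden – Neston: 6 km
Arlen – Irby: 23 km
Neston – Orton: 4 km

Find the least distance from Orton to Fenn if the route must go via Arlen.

17 km

Best Orton to Arlen: Orton–Neston–Arlen costing 12
Shortest Arlen→Fenn: Arlen–Fenn = 5
Total via Arlen: 12 + 5 = 17 km.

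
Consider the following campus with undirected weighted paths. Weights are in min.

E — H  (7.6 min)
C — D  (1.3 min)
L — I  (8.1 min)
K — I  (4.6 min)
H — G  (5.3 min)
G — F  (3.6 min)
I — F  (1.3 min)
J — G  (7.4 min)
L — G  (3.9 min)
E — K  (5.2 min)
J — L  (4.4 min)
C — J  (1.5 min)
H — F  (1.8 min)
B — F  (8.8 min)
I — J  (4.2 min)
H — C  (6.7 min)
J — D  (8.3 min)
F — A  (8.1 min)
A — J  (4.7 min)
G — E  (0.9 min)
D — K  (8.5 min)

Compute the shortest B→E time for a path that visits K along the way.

Shortest B→K: B → F → I → K = 14.7
Best K to E: K → E costing 5.2
Total via K: 14.7 + 5.2 = 19.9 min.

19.9 min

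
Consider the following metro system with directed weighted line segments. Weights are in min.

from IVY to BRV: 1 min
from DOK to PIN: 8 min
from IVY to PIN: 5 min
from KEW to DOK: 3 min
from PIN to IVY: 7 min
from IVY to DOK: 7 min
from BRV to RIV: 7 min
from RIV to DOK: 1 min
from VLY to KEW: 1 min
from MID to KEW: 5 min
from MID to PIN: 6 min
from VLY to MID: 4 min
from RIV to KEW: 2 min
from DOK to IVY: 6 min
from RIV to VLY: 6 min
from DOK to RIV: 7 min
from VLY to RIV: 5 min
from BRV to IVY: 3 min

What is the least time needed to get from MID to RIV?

Compare a few routes:
MID → KEW → DOK → IVY → BRV → RIV: 5+3+6+1+7 = 22
MID → PIN → IVY → DOK → RIV: 6+7+7+7 = 27
MID → PIN → IVY → BRV → RIV: 6+7+1+7 = 21
MID → KEW → DOK → RIV: 5+3+7 = 15
Cheapest is MID → KEW → DOK → RIV at 15 min.

15 min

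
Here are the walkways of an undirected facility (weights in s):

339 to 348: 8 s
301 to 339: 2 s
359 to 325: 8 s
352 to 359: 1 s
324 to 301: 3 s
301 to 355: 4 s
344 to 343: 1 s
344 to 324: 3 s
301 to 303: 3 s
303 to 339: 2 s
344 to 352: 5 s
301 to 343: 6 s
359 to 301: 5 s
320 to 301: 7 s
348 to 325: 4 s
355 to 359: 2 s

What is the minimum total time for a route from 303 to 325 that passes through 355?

17 s

Best 303 to 355: 303–301–355 costing 7
Shortest 355→325: 355–359–325 = 10
Total via 355: 7 + 10 = 17 s.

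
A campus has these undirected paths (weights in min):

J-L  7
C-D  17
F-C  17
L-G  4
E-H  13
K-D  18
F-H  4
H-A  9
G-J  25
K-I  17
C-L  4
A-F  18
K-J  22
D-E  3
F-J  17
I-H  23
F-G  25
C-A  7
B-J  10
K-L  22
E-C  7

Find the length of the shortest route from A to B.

28 min

Candidate routes:
A → H → F → J → B: 9+4+17+10 = 40
A → C → L → J → B: 7+4+7+10 = 28
A → F → J → B: 18+17+10 = 45
The minimum is 28 min via A → C → L → J → B.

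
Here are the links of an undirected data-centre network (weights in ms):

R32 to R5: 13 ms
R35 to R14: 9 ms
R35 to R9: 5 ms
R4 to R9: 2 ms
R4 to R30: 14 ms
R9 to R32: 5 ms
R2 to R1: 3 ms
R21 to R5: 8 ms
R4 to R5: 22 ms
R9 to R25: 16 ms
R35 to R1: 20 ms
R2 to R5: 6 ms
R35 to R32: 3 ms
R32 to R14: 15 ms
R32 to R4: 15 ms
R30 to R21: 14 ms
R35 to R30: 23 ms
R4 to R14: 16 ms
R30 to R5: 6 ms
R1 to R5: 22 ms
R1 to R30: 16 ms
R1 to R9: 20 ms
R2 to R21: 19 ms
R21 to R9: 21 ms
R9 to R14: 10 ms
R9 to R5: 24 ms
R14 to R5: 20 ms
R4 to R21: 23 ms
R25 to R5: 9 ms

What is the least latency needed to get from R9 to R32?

5 ms

Candidate routes:
R9 → R35 → R32: 5+3 = 8
R9 → R32: 5 = 5
Cheapest is R9 → R32 at 5 ms.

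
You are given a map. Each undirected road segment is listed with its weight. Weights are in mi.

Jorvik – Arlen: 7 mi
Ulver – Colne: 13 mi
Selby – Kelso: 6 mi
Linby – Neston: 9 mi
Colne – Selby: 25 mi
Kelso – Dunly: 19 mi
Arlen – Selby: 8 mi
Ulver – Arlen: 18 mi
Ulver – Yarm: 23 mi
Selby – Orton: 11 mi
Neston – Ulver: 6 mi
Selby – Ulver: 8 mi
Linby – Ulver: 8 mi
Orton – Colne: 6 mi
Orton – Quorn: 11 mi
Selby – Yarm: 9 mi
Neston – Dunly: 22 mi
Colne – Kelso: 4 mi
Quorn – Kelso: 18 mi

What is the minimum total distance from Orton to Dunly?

Compare a few routes:
Orton → Selby → Kelso → Dunly: 11+6+19 = 36
Orton → Colne → Kelso → Dunly: 6+4+19 = 29
Cheapest is Orton → Colne → Kelso → Dunly at 29 mi.

29 mi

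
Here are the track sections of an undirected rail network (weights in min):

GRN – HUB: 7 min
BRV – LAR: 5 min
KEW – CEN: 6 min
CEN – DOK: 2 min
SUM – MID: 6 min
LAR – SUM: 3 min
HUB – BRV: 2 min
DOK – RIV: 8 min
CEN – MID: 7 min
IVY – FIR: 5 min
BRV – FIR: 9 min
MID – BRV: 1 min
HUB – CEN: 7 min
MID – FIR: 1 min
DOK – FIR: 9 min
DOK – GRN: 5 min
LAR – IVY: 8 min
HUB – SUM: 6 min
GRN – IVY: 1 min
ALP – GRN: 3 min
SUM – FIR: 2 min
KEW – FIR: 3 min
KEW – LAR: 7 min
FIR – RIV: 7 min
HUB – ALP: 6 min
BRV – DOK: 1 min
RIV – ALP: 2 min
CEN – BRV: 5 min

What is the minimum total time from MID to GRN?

Settle nodes by increasing distance from MID:
MID: 0
FIR: 1  (via MID)
BRV: 1  (via MID)
DOK: 2  (via BRV)
SUM: 3  (via FIR)
HUB: 3  (via BRV)
KEW: 4  (via FIR)
CEN: 4  (via DOK)
LAR: 6  (via BRV)
IVY: 6  (via FIR)
GRN: 7  (via DOK)
Shortest route: MID–BRV–DOK–GRN = 7 min.

7 min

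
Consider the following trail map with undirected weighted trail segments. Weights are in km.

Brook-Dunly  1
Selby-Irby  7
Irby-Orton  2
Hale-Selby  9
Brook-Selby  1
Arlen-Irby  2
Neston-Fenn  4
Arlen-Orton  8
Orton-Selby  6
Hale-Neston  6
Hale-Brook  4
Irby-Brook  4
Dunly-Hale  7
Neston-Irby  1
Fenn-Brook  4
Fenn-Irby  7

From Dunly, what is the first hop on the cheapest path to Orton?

Brook

Candidate routes:
Dunly - Brook - Selby - Irby - Orton: 1+1+7+2 = 11
Dunly - Brook - Selby - Orton: 1+1+6 = 8
Dunly - Brook - Irby - Orton: 1+4+2 = 7
The minimum is 7 km via Dunly - Brook - Irby - Orton.
So from Dunly the first move is to Brook.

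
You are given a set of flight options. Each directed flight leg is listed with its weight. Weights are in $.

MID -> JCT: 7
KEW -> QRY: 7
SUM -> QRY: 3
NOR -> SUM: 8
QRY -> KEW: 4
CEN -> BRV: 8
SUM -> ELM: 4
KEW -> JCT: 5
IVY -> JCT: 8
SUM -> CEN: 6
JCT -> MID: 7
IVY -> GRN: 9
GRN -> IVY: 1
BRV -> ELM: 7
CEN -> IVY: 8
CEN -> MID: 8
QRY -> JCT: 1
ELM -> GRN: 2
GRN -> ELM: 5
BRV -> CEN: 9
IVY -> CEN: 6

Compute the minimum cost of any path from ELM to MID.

$17

Compare a few routes:
ELM → GRN → IVY → CEN → MID: 2+1+6+8 = 17
ELM → GRN → IVY → JCT → MID: 2+1+8+7 = 18
The minimum is $17 via ELM → GRN → IVY → CEN → MID.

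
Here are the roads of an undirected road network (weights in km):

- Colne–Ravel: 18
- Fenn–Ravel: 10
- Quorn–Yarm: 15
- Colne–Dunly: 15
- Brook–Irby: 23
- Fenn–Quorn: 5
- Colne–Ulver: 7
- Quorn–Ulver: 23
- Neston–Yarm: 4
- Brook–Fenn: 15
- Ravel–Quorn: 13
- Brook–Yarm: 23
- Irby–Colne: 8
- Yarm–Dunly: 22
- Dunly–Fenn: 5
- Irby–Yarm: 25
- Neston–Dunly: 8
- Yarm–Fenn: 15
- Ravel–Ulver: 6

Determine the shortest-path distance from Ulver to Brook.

31 km

Shortest distances from Ulver:
Ulver: 0
Ravel: 6  (via Ulver)
Colne: 7  (via Ulver)
Irby: 15  (via Colne)
Fenn: 16  (via Ravel)
Quorn: 19  (via Ravel)
Dunly: 21  (via Fenn)
Neston: 29  (via Dunly)
Yarm: 31  (via Fenn)
Brook: 31  (via Fenn)
Shortest route: Ulver → Ravel → Fenn → Brook = 31 km.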